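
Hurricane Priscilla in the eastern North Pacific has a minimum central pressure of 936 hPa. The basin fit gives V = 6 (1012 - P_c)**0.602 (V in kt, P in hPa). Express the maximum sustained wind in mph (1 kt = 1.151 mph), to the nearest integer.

94 mph

ΔP = 1012 − 936 = 76 hPa.
V ≈ 6 × 76^0.602 = 6 × 13.560 ≈ 81.358 kt.
81.358 × 1.151 ≈ 93.64 mph → 94 mph.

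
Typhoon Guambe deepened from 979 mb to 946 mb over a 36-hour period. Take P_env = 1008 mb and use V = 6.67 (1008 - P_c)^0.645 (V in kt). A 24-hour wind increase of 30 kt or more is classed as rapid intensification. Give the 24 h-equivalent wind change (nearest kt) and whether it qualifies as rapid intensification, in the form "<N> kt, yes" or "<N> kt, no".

25 kt, no

V₁: ΔP = 29, V ≈ 6.67 × 29^0.645 ≈ 58.53 kt.
V₂: ΔP = 62, V ≈ 6.67 × 62^0.645 ≈ 95.55 kt.
ΔV over 36 h = 37.02 kt → 24 h equivalent = 37.02 × 24/36 ≈ 24.68 kt.
25 kt < 30 kt ⇒ not rapid intensification.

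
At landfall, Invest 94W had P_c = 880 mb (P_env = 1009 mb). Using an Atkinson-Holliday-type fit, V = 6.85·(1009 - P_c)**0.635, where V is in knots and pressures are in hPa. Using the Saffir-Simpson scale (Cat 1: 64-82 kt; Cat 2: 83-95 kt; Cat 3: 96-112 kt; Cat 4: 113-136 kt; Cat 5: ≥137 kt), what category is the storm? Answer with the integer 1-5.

5

ΔP = 1009 − 880 = 129 mb.
V ≈ 6.85 × 129^0.635 = 6.85 × 21.89 ≈ 150 kt.
150 kt falls in the Category 5 band.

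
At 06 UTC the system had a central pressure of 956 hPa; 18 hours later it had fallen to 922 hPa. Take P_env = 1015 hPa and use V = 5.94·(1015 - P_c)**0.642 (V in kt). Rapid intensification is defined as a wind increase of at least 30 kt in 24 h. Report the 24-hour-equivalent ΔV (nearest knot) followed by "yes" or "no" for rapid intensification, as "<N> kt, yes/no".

V₁: ΔP = 59, V ≈ 5.94 × 59^0.642 ≈ 81.41 kt.
V₂: ΔP = 93, V ≈ 5.94 × 93^0.642 ≈ 109.03 kt.
ΔV over 18 h = 27.62 kt → 24 h equivalent = 27.62 × 24/18 ≈ 36.83 kt.
37 kt ≥ 30 kt ⇒ rapid intensification.

37 kt, yes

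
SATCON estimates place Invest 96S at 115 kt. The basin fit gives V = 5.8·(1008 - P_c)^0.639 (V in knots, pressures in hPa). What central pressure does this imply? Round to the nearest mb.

ΔP = (V / 5.8)^(1/0.639) = (115/5.8)^1.565.
115/5.8 = 19.828; 19.828^1.565 ≈ 107.19 mb.
P_c = 1008 − 107.19 = 900.81 ≈ 901 mb.

901 mb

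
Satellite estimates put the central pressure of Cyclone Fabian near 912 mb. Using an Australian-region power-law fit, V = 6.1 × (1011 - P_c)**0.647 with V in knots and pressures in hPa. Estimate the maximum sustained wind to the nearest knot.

119 kt

ΔP = 1011 − 912 = 99 mb.
99^0.647 ≈ 19.551.
V ≈ 6.1 × 19.551 ≈ 119.3 kt.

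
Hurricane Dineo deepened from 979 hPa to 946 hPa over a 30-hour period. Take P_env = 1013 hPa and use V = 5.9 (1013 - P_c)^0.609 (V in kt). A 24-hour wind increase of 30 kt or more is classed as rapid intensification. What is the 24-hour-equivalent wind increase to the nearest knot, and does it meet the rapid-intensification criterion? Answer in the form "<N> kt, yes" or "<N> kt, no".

V₁: ΔP = 34, V ≈ 5.9 × 34^0.609 ≈ 50.53 kt.
V₂: ΔP = 67, V ≈ 5.9 × 67^0.609 ≈ 76.37 kt.
ΔV over 30 h = 25.84 kt → 24 h equivalent = 25.84 × 24/30 ≈ 20.67 kt.
21 kt < 30 kt ⇒ not rapid intensification.

21 kt, no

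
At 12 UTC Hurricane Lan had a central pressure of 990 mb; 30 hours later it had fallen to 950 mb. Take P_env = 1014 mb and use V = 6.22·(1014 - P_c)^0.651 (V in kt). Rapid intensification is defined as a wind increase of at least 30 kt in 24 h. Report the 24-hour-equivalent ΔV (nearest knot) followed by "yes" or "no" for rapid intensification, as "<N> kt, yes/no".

V₁: ΔP = 24, V ≈ 6.22 × 24^0.651 ≈ 49.24 kt.
V₂: ΔP = 64, V ≈ 6.22 × 64^0.651 ≈ 93.24 kt.
ΔV over 30 h = 44.00 kt → 24 h equivalent = 44.00 × 24/30 ≈ 35.20 kt.
35 kt ≥ 30 kt ⇒ rapid intensification.

35 kt, yes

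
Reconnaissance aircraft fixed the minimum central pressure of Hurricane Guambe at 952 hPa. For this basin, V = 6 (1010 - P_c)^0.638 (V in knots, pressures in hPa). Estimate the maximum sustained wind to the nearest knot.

ΔP = 1010 − 952 = 58 hPa.
58^0.638 ≈ 13.337.
V ≈ 6 × 13.337 ≈ 80.0 kt.

80 kt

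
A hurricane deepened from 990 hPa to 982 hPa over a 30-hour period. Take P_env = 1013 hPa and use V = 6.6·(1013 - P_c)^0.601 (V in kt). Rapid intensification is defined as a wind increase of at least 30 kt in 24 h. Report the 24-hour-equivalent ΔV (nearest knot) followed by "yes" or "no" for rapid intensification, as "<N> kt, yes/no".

7 kt, no

V₁: ΔP = 23, V ≈ 6.6 × 23^0.601 ≈ 43.45 kt.
V₂: ΔP = 31, V ≈ 6.6 × 31^0.601 ≈ 51.98 kt.
ΔV over 30 h = 8.53 kt → 24 h equivalent = 8.53 × 24/30 ≈ 6.82 kt.
7 kt < 30 kt ⇒ not rapid intensification.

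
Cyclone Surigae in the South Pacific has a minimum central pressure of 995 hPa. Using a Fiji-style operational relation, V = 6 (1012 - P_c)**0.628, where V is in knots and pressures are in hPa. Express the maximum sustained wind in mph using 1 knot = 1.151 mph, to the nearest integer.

41 mph

ΔP = 1012 − 995 = 17 hPa.
V ≈ 6 × 17^0.628 = 6 × 5.925 ≈ 35.553 kt.
35.553 × 1.151 ≈ 40.92 mph → 41 mph.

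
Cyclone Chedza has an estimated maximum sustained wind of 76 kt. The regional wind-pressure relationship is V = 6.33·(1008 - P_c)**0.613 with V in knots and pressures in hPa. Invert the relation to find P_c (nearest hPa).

ΔP = (V / 6.33)^(1/0.613) = (76/6.33)^1.631.
76/6.33 = 12.006; 12.006^1.631 ≈ 57.66 hPa.
P_c = 1008 − 57.66 = 950.34 ≈ 950 hPa.

950 hPa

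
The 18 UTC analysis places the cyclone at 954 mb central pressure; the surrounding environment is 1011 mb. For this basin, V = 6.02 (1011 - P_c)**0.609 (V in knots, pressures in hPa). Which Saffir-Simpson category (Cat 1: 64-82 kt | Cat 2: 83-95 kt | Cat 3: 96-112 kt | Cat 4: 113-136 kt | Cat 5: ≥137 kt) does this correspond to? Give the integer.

ΔP = 1011 − 954 = 57 mb.
V ≈ 6.02 × 57^0.609 = 6.02 × 11.73 ≈ 71 kt.
71 kt falls in the Category 1 band.

1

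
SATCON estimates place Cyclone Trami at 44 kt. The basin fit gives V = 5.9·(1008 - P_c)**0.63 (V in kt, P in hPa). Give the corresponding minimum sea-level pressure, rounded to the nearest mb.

984 mb

ΔP = (V / 5.9)^(1/0.63) = (44/5.9)^1.587.
44/5.9 = 7.458; 7.458^1.587 ≈ 24.27 mb.
P_c = 1008 − 24.27 = 983.73 ≈ 984 mb.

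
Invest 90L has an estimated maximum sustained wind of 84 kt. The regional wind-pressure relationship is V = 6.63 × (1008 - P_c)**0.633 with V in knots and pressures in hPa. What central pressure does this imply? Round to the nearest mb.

953 mb

ΔP = (V / 6.63)^(1/0.633) = (84/6.63)^1.580.
84/6.63 = 12.670; 12.670^1.580 ≈ 55.22 mb.
P_c = 1008 − 55.22 = 952.78 ≈ 953 mb.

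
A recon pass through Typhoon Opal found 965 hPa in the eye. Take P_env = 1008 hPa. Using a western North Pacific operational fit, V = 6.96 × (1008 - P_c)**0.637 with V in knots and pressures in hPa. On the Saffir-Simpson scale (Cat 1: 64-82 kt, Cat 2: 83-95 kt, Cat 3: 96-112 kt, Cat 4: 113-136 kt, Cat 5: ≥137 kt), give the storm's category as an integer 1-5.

ΔP = 1008 − 965 = 43 hPa.
V ≈ 6.96 × 43^0.637 = 6.96 × 10.98 ≈ 76 kt.
76 kt falls in the Category 1 band.

1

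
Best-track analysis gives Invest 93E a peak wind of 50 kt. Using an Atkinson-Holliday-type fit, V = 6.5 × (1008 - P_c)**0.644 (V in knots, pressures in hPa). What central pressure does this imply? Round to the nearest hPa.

984 hPa

ΔP = (V / 6.5)^(1/0.644) = (50/6.5)^1.553.
50/6.5 = 7.692; 7.692^1.553 ≈ 23.76 hPa.
P_c = 1008 − 23.76 = 984.24 ≈ 984 hPa.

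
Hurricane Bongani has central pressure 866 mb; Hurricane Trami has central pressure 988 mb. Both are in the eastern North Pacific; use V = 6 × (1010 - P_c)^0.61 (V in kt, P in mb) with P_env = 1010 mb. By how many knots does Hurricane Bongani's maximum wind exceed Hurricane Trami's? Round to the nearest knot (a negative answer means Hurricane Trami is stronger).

85 kt

Hurricane Bongani: ΔP = 144; V ≈ 6 × 144^0.61 ≈ 124.38 kt.
Hurricane Trami: ΔP = 22; V ≈ 6 × 22^0.61 ≈ 39.54 kt.
Difference ≈ 124.38 − 39.54 = 84.84 → 85 kt.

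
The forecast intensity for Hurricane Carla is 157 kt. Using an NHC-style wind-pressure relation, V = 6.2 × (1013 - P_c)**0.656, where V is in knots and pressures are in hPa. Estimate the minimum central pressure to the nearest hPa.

875 hPa

ΔP = (V / 6.2)^(1/0.656) = (157/6.2)^1.524.
157/6.2 = 25.323; 25.323^1.524 ≈ 137.88 hPa.
P_c = 1013 − 137.88 = 875.12 ≈ 875 hPa.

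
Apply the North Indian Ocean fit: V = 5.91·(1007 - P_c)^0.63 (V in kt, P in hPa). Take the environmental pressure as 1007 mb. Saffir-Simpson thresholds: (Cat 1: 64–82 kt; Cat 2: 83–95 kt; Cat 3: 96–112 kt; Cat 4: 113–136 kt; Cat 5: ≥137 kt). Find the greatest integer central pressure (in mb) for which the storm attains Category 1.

963 mb

Category 1 begins at V = 64 kt.
Required ΔP = (64/5.91)^(1/0.63) = 10.829^1.587 ≈ 43.87 mb.
P_c ≤ 1007 − 43.87 = 963.13, so the highest integer P_c is 963 mb.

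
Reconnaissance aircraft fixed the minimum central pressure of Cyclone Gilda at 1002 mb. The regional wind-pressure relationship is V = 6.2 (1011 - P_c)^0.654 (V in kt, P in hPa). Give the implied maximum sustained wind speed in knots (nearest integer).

ΔP = 1011 − 1002 = 9 mb.
9^0.654 ≈ 4.208.
V ≈ 6.2 × 4.208 ≈ 26.1 kt.

26 kt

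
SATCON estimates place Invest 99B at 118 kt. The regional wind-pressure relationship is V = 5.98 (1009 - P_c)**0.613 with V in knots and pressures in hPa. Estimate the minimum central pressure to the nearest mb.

ΔP = (V / 5.98)^(1/0.613) = (118/5.98)^1.631.
118/5.98 = 19.732; 19.732^1.631 ≈ 129.67 mb.
P_c = 1009 − 129.67 = 879.33 ≈ 879 mb.

879 mb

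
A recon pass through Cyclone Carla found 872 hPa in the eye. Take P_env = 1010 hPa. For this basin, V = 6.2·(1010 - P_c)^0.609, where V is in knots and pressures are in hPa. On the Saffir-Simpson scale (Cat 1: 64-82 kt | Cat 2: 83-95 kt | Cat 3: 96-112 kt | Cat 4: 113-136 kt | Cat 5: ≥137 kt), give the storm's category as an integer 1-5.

ΔP = 1010 − 872 = 138 hPa.
V ≈ 6.2 × 138^0.609 = 6.2 × 20.10 ≈ 125 kt.
125 kt falls in the Category 4 band.

4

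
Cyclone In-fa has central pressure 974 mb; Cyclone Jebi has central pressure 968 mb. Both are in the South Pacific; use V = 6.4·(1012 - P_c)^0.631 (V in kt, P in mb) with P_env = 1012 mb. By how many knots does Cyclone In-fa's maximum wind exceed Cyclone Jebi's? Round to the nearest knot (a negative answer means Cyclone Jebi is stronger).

Cyclone In-fa: ΔP = 38; V ≈ 6.4 × 38^0.631 ≈ 63.54 kt.
Cyclone Jebi: ΔP = 44; V ≈ 6.4 × 44^0.631 ≈ 69.69 kt.
Difference ≈ 63.54 − 69.69 = -6.15 → -6 kt.

-6 kt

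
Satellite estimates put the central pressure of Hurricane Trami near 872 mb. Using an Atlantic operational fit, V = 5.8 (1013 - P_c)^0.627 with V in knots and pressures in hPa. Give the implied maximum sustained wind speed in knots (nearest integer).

129 kt

ΔP = 1013 − 872 = 141 mb.
141^0.627 ≈ 22.262.
V ≈ 5.8 × 22.262 ≈ 129.1 kt.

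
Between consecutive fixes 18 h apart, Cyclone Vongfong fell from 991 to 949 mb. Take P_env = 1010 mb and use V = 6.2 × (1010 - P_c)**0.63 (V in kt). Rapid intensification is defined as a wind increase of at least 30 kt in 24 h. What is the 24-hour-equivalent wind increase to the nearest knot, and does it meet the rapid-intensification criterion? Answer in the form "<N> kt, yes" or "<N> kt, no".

57 kt, yes

V₁: ΔP = 19, V ≈ 6.2 × 19^0.63 ≈ 39.63 kt.
V₂: ΔP = 61, V ≈ 6.2 × 61^0.63 ≈ 82.63 kt.
ΔV over 18 h = 43.00 kt → 24 h equivalent = 43.00 × 24/18 ≈ 57.33 kt.
57 kt ≥ 30 kt ⇒ rapid intensification.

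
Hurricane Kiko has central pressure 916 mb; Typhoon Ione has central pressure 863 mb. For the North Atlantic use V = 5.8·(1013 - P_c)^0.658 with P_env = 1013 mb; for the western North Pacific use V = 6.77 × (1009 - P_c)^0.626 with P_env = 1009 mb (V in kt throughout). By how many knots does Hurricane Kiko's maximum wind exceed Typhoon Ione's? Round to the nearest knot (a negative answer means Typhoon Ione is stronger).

-36 kt

Hurricane Kiko: ΔP = 97; V ≈ 5.8 × 97^0.658 ≈ 117.69 kt.
Typhoon Ione: ΔP = 146; V ≈ 6.77 × 146^0.626 ≈ 153.28 kt.
Difference ≈ 117.69 − 153.28 = -35.59 → -36 kt.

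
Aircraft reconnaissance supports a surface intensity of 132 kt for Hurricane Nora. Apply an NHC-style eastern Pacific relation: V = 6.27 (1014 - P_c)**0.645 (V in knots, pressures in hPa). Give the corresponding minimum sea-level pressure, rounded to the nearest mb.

901 mb

ΔP = (V / 6.27)^(1/0.645) = (132/6.27)^1.550.
132/6.27 = 21.053; 21.053^1.550 ≈ 112.63 mb.
P_c = 1014 − 112.63 = 901.37 ≈ 901 mb.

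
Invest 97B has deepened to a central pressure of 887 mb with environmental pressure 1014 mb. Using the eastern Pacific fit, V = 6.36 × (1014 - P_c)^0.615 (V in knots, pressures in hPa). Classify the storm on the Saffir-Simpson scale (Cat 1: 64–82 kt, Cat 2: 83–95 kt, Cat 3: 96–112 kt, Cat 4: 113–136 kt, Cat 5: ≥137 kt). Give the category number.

4

ΔP = 1014 − 887 = 127 mb.
V ≈ 6.36 × 127^0.615 = 6.36 × 19.67 ≈ 125 kt.
125 kt falls in the Category 4 band.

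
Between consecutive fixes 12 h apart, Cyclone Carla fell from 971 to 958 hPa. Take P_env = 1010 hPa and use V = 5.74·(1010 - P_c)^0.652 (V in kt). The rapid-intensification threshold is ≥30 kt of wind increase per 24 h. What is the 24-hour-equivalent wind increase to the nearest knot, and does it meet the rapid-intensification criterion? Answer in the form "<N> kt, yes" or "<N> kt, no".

V₁: ΔP = 39, V ≈ 5.74 × 39^0.652 ≈ 62.56 kt.
V₂: ΔP = 52, V ≈ 5.74 × 52^0.652 ≈ 75.47 kt.
ΔV over 12 h = 12.91 kt → 24 h equivalent = 12.91 × 24/12 ≈ 25.82 kt.
26 kt < 30 kt ⇒ not rapid intensification.

26 kt, no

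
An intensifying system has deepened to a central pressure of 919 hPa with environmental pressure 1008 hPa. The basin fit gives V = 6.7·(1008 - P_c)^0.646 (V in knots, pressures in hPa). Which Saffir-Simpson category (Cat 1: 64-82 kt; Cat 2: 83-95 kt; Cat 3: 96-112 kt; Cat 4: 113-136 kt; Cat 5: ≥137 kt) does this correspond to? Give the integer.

ΔP = 1008 − 919 = 89 hPa.
V ≈ 6.7 × 89^0.646 = 6.7 × 18.17 ≈ 122 kt.
122 kt falls in the Category 4 band.

4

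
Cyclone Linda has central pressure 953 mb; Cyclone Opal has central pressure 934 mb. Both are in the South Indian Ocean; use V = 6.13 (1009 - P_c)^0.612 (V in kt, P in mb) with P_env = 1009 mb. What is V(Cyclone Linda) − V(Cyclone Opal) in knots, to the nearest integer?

Cyclone Linda: ΔP = 56; V ≈ 6.13 × 56^0.612 ≈ 72.00 kt.
Cyclone Opal: ΔP = 75; V ≈ 6.13 × 75^0.612 ≈ 86.10 kt.
Difference ≈ 72.00 − 86.10 = -14.10 → -14 kt.

-14 kt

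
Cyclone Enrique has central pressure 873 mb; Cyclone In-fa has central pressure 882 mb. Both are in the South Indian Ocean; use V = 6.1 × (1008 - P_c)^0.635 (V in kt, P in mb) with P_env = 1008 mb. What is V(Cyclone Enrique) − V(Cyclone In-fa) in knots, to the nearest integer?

6 kt

Cyclone Enrique: ΔP = 135; V ≈ 6.1 × 135^0.635 ≈ 137.43 kt.
Cyclone In-fa: ΔP = 126; V ≈ 6.1 × 126^0.635 ≈ 131.54 kt.
Difference ≈ 137.43 − 131.54 = 5.89 → 6 kt.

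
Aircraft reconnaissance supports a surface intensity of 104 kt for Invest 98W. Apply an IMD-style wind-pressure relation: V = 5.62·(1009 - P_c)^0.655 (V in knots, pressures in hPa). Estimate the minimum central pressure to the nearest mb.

923 mb

ΔP = (V / 5.62)^(1/0.655) = (104/5.62)^1.527.
104/5.62 = 18.505; 18.505^1.527 ≈ 86.06 mb.
P_c = 1009 − 86.06 = 922.94 ≈ 923 mb.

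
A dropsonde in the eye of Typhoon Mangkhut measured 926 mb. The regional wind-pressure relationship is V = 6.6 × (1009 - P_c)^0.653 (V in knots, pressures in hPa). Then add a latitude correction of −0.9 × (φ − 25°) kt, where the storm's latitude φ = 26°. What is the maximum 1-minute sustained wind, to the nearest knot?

117 kt

ΔP = 1009 − 926 = 83 mb.
83^0.653 ≈ 17.913.
V ≈ 6.6 × 17.913 ≈ 118.2 kt.
Latitude correction: −0.9 × (26 − 25) = -0.9 kt.
Corrected V ≈ 117.3 kt → 117 kt.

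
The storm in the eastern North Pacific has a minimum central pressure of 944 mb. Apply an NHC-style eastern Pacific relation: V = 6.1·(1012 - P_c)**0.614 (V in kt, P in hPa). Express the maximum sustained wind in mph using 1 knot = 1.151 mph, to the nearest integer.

94 mph

ΔP = 1012 − 944 = 68 mb.
V ≈ 6.1 × 68^0.614 = 6.1 × 13.340 ≈ 81.375 kt.
81.375 × 1.151 ≈ 93.66 mph → 94 mph.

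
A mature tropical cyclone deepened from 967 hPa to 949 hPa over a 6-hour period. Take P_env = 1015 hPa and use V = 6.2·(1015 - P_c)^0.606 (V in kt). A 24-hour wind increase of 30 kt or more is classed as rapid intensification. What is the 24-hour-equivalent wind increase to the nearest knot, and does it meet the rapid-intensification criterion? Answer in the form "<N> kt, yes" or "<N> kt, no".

V₁: ΔP = 48, V ≈ 6.2 × 48^0.606 ≈ 64.75 kt.
V₂: ΔP = 66, V ≈ 6.2 × 66^0.606 ≈ 78.53 kt.
ΔV over 6 h = 13.78 kt → 24 h equivalent = 13.78 × 24/6 ≈ 55.12 kt.
55 kt ≥ 30 kt ⇒ rapid intensification.

55 kt, yes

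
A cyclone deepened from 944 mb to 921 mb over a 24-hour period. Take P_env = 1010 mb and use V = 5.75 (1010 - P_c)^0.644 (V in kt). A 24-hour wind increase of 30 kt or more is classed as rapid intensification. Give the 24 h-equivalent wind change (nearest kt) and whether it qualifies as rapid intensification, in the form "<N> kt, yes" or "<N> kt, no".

V₁: ΔP = 66, V ≈ 5.75 × 66^0.644 ≈ 85.40 kt.
V₂: ΔP = 89, V ≈ 5.75 × 89^0.644 ≈ 103.53 kt.
ΔV over 24 h = 18.13 kt → 24 h equivalent = 18.13 × 24/24 ≈ 18.13 kt.
18 kt < 30 kt ⇒ not rapid intensification.

18 kt, no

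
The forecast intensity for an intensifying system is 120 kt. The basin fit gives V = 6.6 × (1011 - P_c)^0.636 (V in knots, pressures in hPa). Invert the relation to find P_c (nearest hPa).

ΔP = (V / 6.6)^(1/0.636) = (120/6.6)^1.572.
120/6.6 = 18.182; 18.182^1.572 ≈ 95.62 hPa.
P_c = 1011 − 95.62 = 915.38 ≈ 915 hPa.

915 hPa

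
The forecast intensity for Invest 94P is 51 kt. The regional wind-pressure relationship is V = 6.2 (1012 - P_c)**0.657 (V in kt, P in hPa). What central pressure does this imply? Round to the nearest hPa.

ΔP = (V / 6.2)^(1/0.657) = (51/6.2)^1.522.
51/6.2 = 8.226; 8.226^1.522 ≈ 24.72 hPa.
P_c = 1012 − 24.72 = 987.28 ≈ 987 hPa.

987 hPa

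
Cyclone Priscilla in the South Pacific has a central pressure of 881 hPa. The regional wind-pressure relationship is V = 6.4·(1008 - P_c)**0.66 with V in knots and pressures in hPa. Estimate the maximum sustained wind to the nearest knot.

157 kt

ΔP = 1008 − 881 = 127 hPa.
127^0.66 ≈ 24.463.
V ≈ 6.4 × 24.463 ≈ 156.6 kt.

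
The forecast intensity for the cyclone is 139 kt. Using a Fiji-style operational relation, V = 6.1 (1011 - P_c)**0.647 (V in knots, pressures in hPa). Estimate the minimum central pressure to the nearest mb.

ΔP = (V / 6.1)^(1/0.647) = (139/6.1)^1.546.
139/6.1 = 22.787; 22.787^1.546 ≈ 125.44 mb.
P_c = 1011 − 125.44 = 885.56 ≈ 886 mb.

886 mb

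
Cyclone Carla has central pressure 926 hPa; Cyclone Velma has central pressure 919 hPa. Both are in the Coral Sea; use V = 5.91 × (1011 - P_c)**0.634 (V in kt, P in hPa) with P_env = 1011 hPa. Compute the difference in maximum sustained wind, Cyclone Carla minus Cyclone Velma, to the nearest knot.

Cyclone Carla: ΔP = 85; V ≈ 5.91 × 85^0.634 ≈ 98.82 kt.
Cyclone Velma: ΔP = 92; V ≈ 5.91 × 92^0.634 ≈ 103.90 kt.
Difference ≈ 98.82 − 103.90 = -5.08 → -5 kt.

-5 kt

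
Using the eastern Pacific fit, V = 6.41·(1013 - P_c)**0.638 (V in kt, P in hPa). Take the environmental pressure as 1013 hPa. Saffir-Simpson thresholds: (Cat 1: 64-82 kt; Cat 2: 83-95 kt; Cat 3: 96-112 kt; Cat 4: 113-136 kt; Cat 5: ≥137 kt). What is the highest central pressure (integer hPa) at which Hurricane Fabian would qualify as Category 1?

976 hPa

Category 1 begins at V = 64 kt.
Required ΔP = (64/6.41)^(1/0.638) = 9.984^1.567 ≈ 36.84 hPa.
P_c ≤ 1013 − 36.84 = 976.16, so the highest integer P_c is 976 hPa.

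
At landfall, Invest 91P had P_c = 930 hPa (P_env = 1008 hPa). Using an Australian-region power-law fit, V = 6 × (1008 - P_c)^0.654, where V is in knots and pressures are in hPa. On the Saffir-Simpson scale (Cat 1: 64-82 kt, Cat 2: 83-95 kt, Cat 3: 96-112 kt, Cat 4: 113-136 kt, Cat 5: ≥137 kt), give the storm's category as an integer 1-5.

3

ΔP = 1008 − 930 = 78 hPa.
V ≈ 6 × 78^0.654 = 6 × 17.28 ≈ 104 kt.
104 kt falls in the Category 3 band.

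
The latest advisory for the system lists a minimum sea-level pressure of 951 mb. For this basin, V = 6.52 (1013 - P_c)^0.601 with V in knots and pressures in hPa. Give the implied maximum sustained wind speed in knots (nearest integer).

78 kt

ΔP = 1013 − 951 = 62 mb.
62^0.601 ≈ 11.946.
V ≈ 6.52 × 11.946 ≈ 77.9 kt.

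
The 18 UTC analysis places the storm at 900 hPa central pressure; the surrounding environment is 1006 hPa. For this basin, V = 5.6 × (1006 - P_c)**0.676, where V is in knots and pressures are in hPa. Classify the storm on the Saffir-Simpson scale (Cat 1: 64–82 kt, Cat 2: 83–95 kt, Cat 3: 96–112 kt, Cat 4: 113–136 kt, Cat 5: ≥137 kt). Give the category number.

4

ΔP = 1006 − 900 = 106 hPa.
V ≈ 5.6 × 106^0.676 = 5.6 × 23.39 ≈ 131 kt.
131 kt falls in the Category 4 band.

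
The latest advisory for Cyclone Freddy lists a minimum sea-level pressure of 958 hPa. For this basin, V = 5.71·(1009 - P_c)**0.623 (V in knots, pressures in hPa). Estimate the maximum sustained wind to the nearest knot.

66 kt

ΔP = 1009 − 958 = 51 hPa.
51^0.623 ≈ 11.583.
V ≈ 5.71 × 11.583 ≈ 66.1 kt.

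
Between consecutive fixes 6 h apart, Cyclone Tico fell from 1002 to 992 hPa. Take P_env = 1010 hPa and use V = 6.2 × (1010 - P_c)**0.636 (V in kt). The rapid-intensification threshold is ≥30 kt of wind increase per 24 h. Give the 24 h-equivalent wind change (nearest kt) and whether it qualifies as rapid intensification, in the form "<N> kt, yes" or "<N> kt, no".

63 kt, yes

V₁: ΔP = 8, V ≈ 6.2 × 8^0.636 ≈ 23.27 kt.
V₂: ΔP = 18, V ≈ 6.2 × 18^0.636 ≈ 38.97 kt.
ΔV over 6 h = 15.70 kt → 24 h equivalent = 15.70 × 24/6 ≈ 62.80 kt.
63 kt ≥ 30 kt ⇒ rapid intensification.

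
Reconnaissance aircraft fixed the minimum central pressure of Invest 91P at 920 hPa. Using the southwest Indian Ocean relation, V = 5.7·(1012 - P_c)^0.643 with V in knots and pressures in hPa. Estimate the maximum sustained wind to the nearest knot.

104 kt

ΔP = 1012 − 920 = 92 hPa.
92^0.643 ≈ 18.311.
V ≈ 5.7 × 18.311 ≈ 104.4 kt.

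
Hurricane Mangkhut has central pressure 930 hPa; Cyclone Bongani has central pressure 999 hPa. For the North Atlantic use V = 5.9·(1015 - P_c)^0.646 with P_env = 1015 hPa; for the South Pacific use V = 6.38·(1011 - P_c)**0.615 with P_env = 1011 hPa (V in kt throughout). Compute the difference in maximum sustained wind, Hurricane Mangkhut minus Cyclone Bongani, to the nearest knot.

Hurricane Mangkhut: ΔP = 85; V ≈ 5.9 × 85^0.646 ≈ 104.05 kt.
Cyclone Bongani: ΔP = 12; V ≈ 6.38 × 12^0.615 ≈ 29.41 kt.
Difference ≈ 104.05 − 29.41 = 74.64 → 75 kt.

75 kt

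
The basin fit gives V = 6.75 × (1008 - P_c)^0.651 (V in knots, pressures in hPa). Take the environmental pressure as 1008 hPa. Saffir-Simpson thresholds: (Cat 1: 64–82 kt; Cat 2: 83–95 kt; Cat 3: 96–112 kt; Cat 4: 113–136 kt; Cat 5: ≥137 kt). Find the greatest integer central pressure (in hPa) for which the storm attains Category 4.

932 hPa

Category 4 begins at V = 113 kt.
Required ΔP = (113/6.75)^(1/0.651) = 16.741^1.536 ≈ 75.83 hPa.
P_c ≤ 1008 − 75.83 = 932.17, so the highest integer P_c is 932 hPa.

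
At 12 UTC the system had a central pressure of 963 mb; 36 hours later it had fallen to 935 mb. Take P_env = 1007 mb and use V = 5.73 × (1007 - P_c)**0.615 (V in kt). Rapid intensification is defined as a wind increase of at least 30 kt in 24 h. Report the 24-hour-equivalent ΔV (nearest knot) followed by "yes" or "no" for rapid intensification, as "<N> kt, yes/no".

14 kt, no

V₁: ΔP = 44, V ≈ 5.73 × 44^0.615 ≈ 58.73 kt.
V₂: ΔP = 72, V ≈ 5.73 × 72^0.615 ≈ 79.51 kt.
ΔV over 36 h = 20.78 kt → 24 h equivalent = 20.78 × 24/36 ≈ 13.85 kt.
14 kt < 30 kt ⇒ not rapid intensification.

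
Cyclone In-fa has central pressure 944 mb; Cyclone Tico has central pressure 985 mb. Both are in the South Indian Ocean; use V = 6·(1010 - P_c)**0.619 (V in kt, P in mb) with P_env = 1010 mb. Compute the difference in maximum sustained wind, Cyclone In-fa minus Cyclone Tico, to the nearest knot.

Cyclone In-fa: ΔP = 66; V ≈ 6 × 66^0.619 ≈ 80.25 kt.
Cyclone Tico: ΔP = 25; V ≈ 6 × 25^0.619 ≈ 44.00 kt.
Difference ≈ 80.25 − 44.00 = 36.25 → 36 kt.

36 kt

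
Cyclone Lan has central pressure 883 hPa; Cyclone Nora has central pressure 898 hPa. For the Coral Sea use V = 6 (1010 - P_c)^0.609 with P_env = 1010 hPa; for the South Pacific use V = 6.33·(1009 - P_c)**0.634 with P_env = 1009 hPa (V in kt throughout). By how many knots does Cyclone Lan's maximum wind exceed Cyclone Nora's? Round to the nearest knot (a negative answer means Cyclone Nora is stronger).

Cyclone Lan: ΔP = 127; V ≈ 6 × 127^0.609 ≈ 114.65 kt.
Cyclone Nora: ΔP = 111; V ≈ 6.33 × 111^0.634 ≈ 125.35 kt.
Difference ≈ 114.65 − 125.35 = -10.70 → -11 kt.

-11 kt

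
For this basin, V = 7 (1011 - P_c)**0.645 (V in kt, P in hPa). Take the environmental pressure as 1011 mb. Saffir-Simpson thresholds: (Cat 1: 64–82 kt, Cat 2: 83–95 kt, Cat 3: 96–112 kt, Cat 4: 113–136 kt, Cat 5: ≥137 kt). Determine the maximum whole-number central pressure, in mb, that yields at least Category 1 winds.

Category 1 begins at V = 64 kt.
Required ΔP = (64/7)^(1/0.645) = 9.143^1.550 ≈ 30.91 mb.
P_c ≤ 1011 − 30.91 = 980.09, so the highest integer P_c is 980 mb.

980 mb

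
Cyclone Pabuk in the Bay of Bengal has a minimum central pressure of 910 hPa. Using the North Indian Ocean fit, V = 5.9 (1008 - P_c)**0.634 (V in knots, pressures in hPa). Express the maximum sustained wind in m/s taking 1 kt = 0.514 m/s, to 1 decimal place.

55.5 m/s

ΔP = 1008 − 910 = 98 hPa.
V ≈ 5.9 × 98^0.634 = 5.9 × 18.299 ≈ 107.967 kt.
107.967 × 0.514 ≈ 55.49 m/s → 55.5 m/s.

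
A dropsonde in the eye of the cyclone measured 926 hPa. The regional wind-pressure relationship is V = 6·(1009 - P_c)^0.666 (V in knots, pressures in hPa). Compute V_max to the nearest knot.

ΔP = 1009 − 926 = 83 hPa.
83^0.666 ≈ 18.972.
V ≈ 6 × 18.972 ≈ 113.8 kt.

114 kt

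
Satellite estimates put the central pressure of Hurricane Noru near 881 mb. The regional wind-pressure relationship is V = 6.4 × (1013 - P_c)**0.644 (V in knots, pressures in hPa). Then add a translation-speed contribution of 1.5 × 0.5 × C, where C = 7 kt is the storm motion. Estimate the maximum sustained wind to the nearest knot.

ΔP = 1013 − 881 = 132 mb.
132^0.644 ≈ 23.209.
V ≈ 6.4 × 23.209 ≈ 148.5 kt.
Translation term: 1.5 × 0.5 × 7 = 5.25 kt.
Corrected V ≈ 153.75 kt → 154 kt.

154 kt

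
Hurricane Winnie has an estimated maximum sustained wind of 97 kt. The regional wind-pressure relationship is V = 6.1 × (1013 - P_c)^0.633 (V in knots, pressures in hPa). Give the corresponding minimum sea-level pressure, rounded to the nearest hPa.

934 hPa

ΔP = (V / 6.1)^(1/0.633) = (97/6.1)^1.580.
97/6.1 = 15.902; 15.902^1.580 ≈ 79.07 hPa.
P_c = 1013 − 79.07 = 933.93 ≈ 934 hPa.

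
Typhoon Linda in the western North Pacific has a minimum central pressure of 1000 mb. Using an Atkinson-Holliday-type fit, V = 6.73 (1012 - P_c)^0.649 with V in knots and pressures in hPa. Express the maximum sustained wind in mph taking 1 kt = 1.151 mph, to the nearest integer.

39 mph

ΔP = 1012 − 1000 = 12 mb.
V ≈ 6.73 × 12^0.649 = 6.73 × 5.016 ≈ 33.760 kt.
33.760 × 1.151 ≈ 38.86 mph → 39 mph.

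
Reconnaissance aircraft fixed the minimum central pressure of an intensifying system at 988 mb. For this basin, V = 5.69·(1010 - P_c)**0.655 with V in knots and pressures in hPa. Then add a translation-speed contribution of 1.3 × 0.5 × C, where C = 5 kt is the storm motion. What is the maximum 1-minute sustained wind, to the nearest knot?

ΔP = 1010 − 988 = 22 mb.
22^0.655 ≈ 7.573.
V ≈ 5.69 × 7.573 ≈ 43.1 kt.
Translation term: 1.3 × 0.5 × 5 = 3.25 kt.
Corrected V ≈ 46.35 kt → 46 kt.

46 kt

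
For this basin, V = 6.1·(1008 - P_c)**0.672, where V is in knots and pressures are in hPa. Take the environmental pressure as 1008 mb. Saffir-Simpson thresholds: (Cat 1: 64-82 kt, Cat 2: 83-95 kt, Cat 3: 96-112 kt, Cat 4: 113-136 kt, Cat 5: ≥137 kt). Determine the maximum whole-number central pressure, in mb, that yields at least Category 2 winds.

Category 2 begins at V = 83 kt.
Required ΔP = (83/6.1)^(1/0.672) = 13.607^1.488 ≈ 48.65 mb.
P_c ≤ 1008 − 48.65 = 959.35, so the highest integer P_c is 959 mb.

959 mb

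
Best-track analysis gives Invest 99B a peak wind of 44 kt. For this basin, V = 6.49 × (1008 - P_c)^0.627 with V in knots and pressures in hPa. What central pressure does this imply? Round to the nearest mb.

987 mb

ΔP = (V / 6.49)^(1/0.627) = (44/6.49)^1.595.
44/6.49 = 6.780; 6.780^1.595 ≈ 21.17 mb.
P_c = 1008 − 21.17 = 986.83 ≈ 987 mb.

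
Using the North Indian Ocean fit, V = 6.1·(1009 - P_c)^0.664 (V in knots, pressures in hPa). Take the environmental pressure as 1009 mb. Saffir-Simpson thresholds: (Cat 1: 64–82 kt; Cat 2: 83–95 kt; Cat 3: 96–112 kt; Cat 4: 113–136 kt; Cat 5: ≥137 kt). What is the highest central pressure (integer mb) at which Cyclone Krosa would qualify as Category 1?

Category 1 begins at V = 64 kt.
Required ΔP = (64/6.1)^(1/0.664) = 10.492^1.506 ≈ 34.47 mb.
P_c ≤ 1009 − 34.47 = 974.53, so the highest integer P_c is 974 mb.

974 mb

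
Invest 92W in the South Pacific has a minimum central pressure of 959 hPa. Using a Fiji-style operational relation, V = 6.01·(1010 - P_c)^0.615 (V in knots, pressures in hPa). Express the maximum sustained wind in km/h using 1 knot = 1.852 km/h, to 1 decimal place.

ΔP = 1010 − 959 = 51 hPa.
V ≈ 6.01 × 51^0.615 = 6.01 × 11.224 ≈ 67.457 kt.
67.457 × 1.852 ≈ 124.93 km/h → 124.9 km/h.

124.9 km/h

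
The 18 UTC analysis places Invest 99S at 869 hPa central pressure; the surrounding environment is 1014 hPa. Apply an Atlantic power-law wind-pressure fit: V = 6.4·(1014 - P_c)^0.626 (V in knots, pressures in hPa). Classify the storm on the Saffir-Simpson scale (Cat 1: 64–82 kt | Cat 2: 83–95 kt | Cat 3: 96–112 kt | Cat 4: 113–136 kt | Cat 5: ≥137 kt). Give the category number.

5

ΔP = 1014 − 869 = 145 hPa.
V ≈ 6.4 × 145^0.626 = 6.4 × 22.54 ≈ 144 kt.
144 kt falls in the Category 5 band.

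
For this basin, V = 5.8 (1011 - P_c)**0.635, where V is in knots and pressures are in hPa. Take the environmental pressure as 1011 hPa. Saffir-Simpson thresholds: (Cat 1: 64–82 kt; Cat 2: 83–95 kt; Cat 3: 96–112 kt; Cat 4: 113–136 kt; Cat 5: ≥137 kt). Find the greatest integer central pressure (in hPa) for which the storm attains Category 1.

Category 1 begins at V = 64 kt.
Required ΔP = (64/5.8)^(1/0.635) = 11.034^1.575 ≈ 43.87 hPa.
P_c ≤ 1011 − 43.87 = 967.13, so the highest integer P_c is 967 hPa.

967 hPa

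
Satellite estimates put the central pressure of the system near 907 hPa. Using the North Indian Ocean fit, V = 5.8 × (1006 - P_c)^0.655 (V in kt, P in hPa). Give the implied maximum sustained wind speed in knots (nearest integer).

118 kt

ΔP = 1006 − 907 = 99 hPa.
99^0.655 ≈ 20.283.
V ≈ 5.8 × 20.283 ≈ 117.6 kt.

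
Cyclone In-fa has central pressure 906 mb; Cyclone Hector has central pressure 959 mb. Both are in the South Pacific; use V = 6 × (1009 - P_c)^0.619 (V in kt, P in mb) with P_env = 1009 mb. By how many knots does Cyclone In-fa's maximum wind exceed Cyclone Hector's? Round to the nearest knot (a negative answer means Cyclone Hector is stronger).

Cyclone In-fa: ΔP = 103; V ≈ 6 × 103^0.619 ≈ 105.71 kt.
Cyclone Hector: ΔP = 50; V ≈ 6 × 50^0.619 ≈ 67.58 kt.
Difference ≈ 105.71 − 67.58 = 38.13 → 38 kt.

38 kt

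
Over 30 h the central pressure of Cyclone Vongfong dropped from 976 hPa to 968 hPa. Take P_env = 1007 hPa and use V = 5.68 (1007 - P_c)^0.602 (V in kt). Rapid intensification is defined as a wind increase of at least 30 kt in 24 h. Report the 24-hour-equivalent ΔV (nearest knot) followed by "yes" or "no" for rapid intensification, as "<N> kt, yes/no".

5 kt, no

V₁: ΔP = 31, V ≈ 5.68 × 31^0.602 ≈ 44.89 kt.
V₂: ΔP = 39, V ≈ 5.68 × 39^0.602 ≈ 51.54 kt.
ΔV over 30 h = 6.65 kt → 24 h equivalent = 6.65 × 24/30 ≈ 5.32 kt.
5 kt < 30 kt ⇒ not rapid intensification.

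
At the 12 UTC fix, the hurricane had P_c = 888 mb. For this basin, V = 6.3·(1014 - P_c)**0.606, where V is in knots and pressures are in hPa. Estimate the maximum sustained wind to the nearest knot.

ΔP = 1014 − 888 = 126 mb.
126^0.606 ≈ 18.742.
V ≈ 6.3 × 18.742 ≈ 118.1 kt.

118 kt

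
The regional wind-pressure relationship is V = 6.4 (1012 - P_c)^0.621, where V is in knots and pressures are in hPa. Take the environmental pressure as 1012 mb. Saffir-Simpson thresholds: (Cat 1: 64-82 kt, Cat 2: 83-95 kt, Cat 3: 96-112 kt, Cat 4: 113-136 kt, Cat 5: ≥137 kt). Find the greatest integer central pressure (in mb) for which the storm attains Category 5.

873 mb

Category 5 begins at V = 137 kt.
Required ΔP = (137/6.4)^(1/0.621) = 21.406^1.610 ≈ 138.86 mb.
P_c ≤ 1012 − 138.86 = 873.14, so the highest integer P_c is 873 mb.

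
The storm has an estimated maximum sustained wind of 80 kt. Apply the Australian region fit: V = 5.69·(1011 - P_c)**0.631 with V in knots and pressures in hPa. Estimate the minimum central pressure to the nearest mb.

ΔP = (V / 5.69)^(1/0.631) = (80/5.69)^1.585.
80/5.69 = 14.060; 14.060^1.585 ≈ 65.96 mb.
P_c = 1011 − 65.96 = 945.04 ≈ 945 mb.

945 mb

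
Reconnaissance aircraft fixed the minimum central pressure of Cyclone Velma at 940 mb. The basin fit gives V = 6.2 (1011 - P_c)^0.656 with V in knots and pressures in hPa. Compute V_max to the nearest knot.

102 kt

ΔP = 1011 − 940 = 71 mb.
71^0.656 ≈ 16.384.
V ≈ 6.2 × 16.384 ≈ 101.6 kt.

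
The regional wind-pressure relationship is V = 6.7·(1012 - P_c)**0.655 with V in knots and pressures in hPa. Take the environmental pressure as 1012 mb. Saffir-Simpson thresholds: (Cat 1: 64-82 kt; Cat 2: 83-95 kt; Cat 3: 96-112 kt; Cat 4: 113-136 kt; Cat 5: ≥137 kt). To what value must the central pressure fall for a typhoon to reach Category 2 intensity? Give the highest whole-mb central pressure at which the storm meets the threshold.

965 mb

Category 2 begins at V = 83 kt.
Required ΔP = (83/6.7)^(1/0.655) = 12.388^1.527 ≈ 46.63 mb.
P_c ≤ 1012 − 46.63 = 965.37, so the highest integer P_c is 965 mb.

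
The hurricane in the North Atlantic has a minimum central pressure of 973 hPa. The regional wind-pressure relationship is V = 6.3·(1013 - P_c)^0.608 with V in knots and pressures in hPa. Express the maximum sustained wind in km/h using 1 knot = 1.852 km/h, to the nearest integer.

ΔP = 1013 − 973 = 40 hPa.
V ≈ 6.3 × 40^0.608 = 6.3 × 9.420 ≈ 59.346 kt.
59.346 × 1.852 ≈ 109.91 km/h → 110 km/h.

110 km/h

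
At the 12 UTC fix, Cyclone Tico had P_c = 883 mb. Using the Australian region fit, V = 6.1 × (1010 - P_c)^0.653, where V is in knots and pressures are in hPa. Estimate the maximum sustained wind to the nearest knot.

144 kt

ΔP = 1010 − 883 = 127 mb.
127^0.653 ≈ 23.647.
V ≈ 6.1 × 23.647 ≈ 144.2 kt.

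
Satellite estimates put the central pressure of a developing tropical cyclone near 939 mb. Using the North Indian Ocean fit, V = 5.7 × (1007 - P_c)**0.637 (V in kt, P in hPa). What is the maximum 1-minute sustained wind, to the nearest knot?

ΔP = 1007 − 939 = 68 mb.
68^0.637 ≈ 14.700.
V ≈ 5.7 × 14.700 ≈ 83.8 kt.

84 kt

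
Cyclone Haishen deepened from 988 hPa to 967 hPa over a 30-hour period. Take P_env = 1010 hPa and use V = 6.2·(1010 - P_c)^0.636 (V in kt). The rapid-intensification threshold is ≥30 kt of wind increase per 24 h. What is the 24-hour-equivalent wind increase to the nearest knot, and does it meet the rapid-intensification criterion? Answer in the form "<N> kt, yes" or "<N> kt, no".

19 kt, no

V₁: ΔP = 22, V ≈ 6.2 × 22^0.636 ≈ 44.28 kt.
V₂: ΔP = 43, V ≈ 6.2 × 43^0.636 ≈ 67.81 kt.
ΔV over 30 h = 23.53 kt → 24 h equivalent = 23.53 × 24/30 ≈ 18.82 kt.
19 kt < 30 kt ⇒ not rapid intensification.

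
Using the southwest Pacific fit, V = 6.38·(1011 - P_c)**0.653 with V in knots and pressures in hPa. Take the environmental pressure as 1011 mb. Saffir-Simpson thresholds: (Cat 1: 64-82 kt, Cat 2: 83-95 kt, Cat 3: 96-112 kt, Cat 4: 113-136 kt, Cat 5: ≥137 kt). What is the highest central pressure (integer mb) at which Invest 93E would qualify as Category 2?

960 mb

Category 2 begins at V = 83 kt.
Required ΔP = (83/6.38)^(1/0.653) = 13.009^1.531 ≈ 50.86 mb.
P_c ≤ 1011 − 50.86 = 960.14, so the highest integer P_c is 960 mb.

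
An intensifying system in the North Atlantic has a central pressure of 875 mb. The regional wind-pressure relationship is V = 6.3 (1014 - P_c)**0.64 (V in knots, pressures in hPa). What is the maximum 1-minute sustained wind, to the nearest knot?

ΔP = 1014 − 875 = 139 mb.
139^0.64 ≈ 23.525.
V ≈ 6.3 × 23.525 ≈ 148.2 kt.

148 kt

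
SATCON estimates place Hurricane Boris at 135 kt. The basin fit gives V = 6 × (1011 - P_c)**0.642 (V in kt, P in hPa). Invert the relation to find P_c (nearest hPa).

883 hPa

ΔP = (V / 6)^(1/0.642) = (135/6)^1.558.
135/6 = 22.500; 22.500^1.558 ≈ 127.70 hPa.
P_c = 1011 − 127.70 = 883.30 ≈ 883 hPa.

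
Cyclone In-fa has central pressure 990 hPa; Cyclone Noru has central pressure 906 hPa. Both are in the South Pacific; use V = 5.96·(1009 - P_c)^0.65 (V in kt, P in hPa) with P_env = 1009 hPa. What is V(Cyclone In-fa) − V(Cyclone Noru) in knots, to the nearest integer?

-81 kt

Cyclone In-fa: ΔP = 19; V ≈ 5.96 × 19^0.65 ≈ 40.41 kt.
Cyclone Noru: ΔP = 103; V ≈ 5.96 × 103^0.65 ≈ 121.22 kt.
Difference ≈ 40.41 − 121.22 = -80.81 → -81 kt.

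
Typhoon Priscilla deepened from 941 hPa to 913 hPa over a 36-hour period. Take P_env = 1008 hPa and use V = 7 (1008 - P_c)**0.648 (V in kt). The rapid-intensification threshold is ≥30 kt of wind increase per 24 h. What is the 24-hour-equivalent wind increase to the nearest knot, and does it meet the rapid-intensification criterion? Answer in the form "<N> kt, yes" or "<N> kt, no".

18 kt, no

V₁: ΔP = 67, V ≈ 7 × 67^0.648 ≈ 106.76 kt.
V₂: ΔP = 95, V ≈ 7 × 95^0.648 ≈ 133.86 kt.
ΔV over 36 h = 27.10 kt → 24 h equivalent = 27.10 × 24/36 ≈ 18.07 kt.
18 kt < 30 kt ⇒ not rapid intensification.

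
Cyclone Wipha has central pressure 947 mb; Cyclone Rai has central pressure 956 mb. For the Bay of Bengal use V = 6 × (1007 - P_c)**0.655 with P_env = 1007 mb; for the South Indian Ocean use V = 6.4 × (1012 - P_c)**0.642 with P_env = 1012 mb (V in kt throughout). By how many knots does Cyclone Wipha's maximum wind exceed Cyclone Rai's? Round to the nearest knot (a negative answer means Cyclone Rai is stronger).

Cyclone Wipha: ΔP = 60; V ≈ 6 × 60^0.655 ≈ 87.67 kt.
Cyclone Rai: ΔP = 56; V ≈ 6.4 × 56^0.642 ≈ 84.82 kt.
Difference ≈ 87.67 − 84.82 = 2.85 → 3 kt.

3 kt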